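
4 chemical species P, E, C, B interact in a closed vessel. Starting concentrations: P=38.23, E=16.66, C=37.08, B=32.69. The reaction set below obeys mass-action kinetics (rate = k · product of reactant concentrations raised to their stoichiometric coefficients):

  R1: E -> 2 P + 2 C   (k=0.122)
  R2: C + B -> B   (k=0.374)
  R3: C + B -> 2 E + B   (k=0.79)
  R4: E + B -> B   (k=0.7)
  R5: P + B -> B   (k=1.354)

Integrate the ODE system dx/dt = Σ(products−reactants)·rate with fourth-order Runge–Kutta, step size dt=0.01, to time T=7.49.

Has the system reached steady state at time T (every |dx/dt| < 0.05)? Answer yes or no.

RK4 with dt=0.01: 749 steps to T=7.49. Trajectory (selected grid times):
t=0.00: P=38.23 E=16.66 C=37.08 B=32.69
t=0.83: P=0.00 E=0.00 C=0.00 B=32.69
t=1.66: P=0.00 E=0.00 C=0.00 B=32.69
t=2.50: P=0.00 E=0.00 C=0.00 B=32.69
t=3.33: P=0.00 E=0.00 C=0.00 B=32.69
t=4.16: P=0.00 E=0.00 C=0.00 B=32.69
t=4.99: P=0.00 E=0.00 C=0.00 B=32.69
t=5.83: P=0.00 E=0.00 C=0.00 B=32.69
t=6.66: P=0.00 E=0.00 C=0.00 B=32.69
t=7.49: P=0.00 E=0.00 C=0.00 B=32.69
Rates at T: R1=0.0000, R2=0.0000, R3=0.0000, R4=0.0000, R5=0.0000
dx/dt at T (Σ net stoichiometry × rate): P=-0.0000, E=-0.0000, C=-0.0000, B=+0.0000
Largest |dx/dt| is |-0.0000| (E) < 0.05 → steady.

Steady state at T: yes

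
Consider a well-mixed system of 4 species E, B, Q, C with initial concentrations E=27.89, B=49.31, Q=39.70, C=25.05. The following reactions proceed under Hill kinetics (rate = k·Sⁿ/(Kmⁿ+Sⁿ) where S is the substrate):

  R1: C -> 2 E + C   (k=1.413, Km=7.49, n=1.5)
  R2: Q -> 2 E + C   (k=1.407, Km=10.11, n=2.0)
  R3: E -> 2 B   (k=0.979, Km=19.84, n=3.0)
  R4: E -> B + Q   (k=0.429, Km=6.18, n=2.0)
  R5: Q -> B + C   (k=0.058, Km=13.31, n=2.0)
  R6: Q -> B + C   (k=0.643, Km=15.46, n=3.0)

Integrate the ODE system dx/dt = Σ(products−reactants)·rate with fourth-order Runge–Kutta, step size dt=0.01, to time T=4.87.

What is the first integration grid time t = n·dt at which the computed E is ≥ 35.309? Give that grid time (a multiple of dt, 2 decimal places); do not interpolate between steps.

Threshold first reached at t = 1.91

RK4 with dt=0.01: 487 steps to T=4.87. Trajectory (selected grid times):
t=0.00: E=27.89 B=49.31 Q=39.70 C=25.05
t=0.54: E=30.01 B=50.69 Q=38.85 C=26.12
t=1.08: E=32.12 B=52.10 Q=38.01 C=27.18
t=1.62: E=34.21 B=53.55 Q=37.17 C=28.24
t=1.90: E=35.30 B=54.31 Q=36.74 C=28.79
t=1.91: E=35.34 B=54.34 Q=36.73 C=28.81
t=2.16: E=36.30 B=55.02 Q=36.34 C=29.30
t=2.71: E=38.42 B=56.54 Q=35.50 C=30.37
t=3.25: E=40.49 B=58.05 Q=34.68 C=31.42
t=3.79: E=42.55 B=59.58 Q=33.86 C=32.47
t=4.33: E=44.61 B=61.12 Q=33.05 C=33.51
t=4.87: E=46.67 B=62.66 Q=32.24 C=34.54
E(1.90)=35.297 < 35.309 but E(1.91)=35.336 ≥ 35.309, so the first grid time is t=1.91.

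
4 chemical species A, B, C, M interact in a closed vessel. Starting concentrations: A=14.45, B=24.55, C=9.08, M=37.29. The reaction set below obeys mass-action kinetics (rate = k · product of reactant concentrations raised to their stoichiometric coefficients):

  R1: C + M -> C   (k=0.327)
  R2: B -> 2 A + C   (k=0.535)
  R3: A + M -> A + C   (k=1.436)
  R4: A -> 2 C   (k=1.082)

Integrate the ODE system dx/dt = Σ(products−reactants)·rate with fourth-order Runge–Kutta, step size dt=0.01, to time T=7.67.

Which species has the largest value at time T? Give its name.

Dominant species at T: C

RK4 with dt=0.01: 767 steps to T=7.67. Trajectory (selected grid times):
t=0.00: A=14.45 B=24.55 C=9.08 M=37.29
t=0.85: A=17.09 B=15.58 C=75.87 M=0.00
t=1.70: A=14.00 B=9.89 C=110.51 M=0.00
t=2.56: A=10.10 B=6.24 C=136.54 M=0.00
t=3.41: A=6.91 B=3.96 C=154.34 M=0.00
t=4.26: A=4.58 B=2.51 C=166.22 M=0.00
t=5.11: A=2.99 B=1.59 C=174.01 M=0.00
t=5.97: A=1.92 B=1.01 C=179.09 M=0.00
t=6.82: A=1.23 B=0.64 C=182.30 M=0.00
t=7.67: A=0.78 B=0.41 C=184.36 M=0.00
At T=7.67: A=0.78 B=0.41 C=184.36 M=0.00; the largest is C.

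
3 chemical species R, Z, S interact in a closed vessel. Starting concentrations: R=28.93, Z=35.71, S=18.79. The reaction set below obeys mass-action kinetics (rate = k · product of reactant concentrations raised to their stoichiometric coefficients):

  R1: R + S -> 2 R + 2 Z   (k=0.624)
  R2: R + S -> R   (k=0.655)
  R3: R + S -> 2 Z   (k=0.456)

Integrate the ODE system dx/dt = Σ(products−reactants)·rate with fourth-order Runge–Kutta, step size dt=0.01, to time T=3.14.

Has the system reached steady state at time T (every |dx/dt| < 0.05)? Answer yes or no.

Steady state at T: yes

RK4 with dt=0.01: 314 steps to T=3.14. Trajectory (selected grid times):
t=0.00: R=28.93 Z=35.71 S=18.79
t=0.35: R=30.75 Z=59.10 S=0.00
t=0.70: R=30.75 Z=59.10 S=0.00
t=1.05: R=30.75 Z=59.10 S=0.00
t=1.40: R=30.75 Z=59.10 S=0.00
t=1.74: R=30.75 Z=59.10 S=0.00
t=2.09: R=30.75 Z=59.10 S=0.00
t=2.44: R=30.75 Z=59.10 S=0.00
t=2.79: R=30.75 Z=59.10 S=0.00
t=3.14: R=30.75 Z=59.10 S=0.00
Rates at T: R1=0.0000, R2=0.0000, R3=0.0000
dx/dt at T (Σ net stoichiometry × rate): R=+0.0000, Z=+0.0000, S=-0.0000
Largest |dx/dt| is |+0.0000| (Z) < 0.05 → steady.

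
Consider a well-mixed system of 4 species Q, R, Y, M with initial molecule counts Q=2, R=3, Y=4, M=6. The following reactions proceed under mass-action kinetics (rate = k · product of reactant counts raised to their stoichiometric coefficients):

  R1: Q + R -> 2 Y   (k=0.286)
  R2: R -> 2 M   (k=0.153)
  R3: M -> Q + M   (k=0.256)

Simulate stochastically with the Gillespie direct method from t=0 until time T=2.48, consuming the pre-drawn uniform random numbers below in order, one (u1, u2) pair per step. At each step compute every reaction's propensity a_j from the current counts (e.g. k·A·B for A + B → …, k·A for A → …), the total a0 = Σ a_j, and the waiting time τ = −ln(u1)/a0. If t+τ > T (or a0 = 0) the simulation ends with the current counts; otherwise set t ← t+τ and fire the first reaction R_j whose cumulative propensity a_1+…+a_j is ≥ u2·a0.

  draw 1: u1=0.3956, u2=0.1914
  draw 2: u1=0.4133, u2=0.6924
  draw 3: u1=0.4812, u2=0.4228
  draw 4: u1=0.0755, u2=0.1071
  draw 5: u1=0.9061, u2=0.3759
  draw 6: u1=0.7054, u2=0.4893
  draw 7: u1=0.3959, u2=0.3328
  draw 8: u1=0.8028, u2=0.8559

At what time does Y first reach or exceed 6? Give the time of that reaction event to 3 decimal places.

t=0.000: Q=2 R=3 Y=4 M=6
Draw 1: a1=1.716, a2=0.459, a3=1.536, a0=3.711; τ=−ln(0.3956)/3.711=0.250 → t=0.250; u2·a0=0.1914·3.711=0.710 ≤ a1=1.716 → R1 fires; Q=1 R=2 Y=6 M=6
Draw 2: a1=0.572, a2=0.306, a3=1.536, a0=2.414; τ=−ln(0.4133)/2.414=0.366 → t=0.616; u2·a0=0.6924·2.414=1.671; a1+a2=0.878 < 1.671 ≤ a1+…+a3=2.414 → R3 fires; Q=2 R=2 Y=6 M=6
Draw 3: a1=1.144, a2=0.306, a3=1.536, a0=2.986; τ=−ln(0.4812)/2.986=0.245 → t=0.861; u2·a0=0.4228·2.986=1.262; a1=1.144 < 1.262 ≤ a1+a2=1.450 → R2 fires; Q=2 R=1 Y=6 M=8
Draw 4: a1=0.572, a2=0.153, a3=2.048, a0=2.773; τ=−ln(0.0755)/2.773=0.932 → t=1.793; u2·a0=0.1071·2.773=0.297 ≤ a1=0.572 → R1 fires; Q=1 R=0 Y=8 M=8
Draw 5: a1=0.000, a2=0.000, a3=2.048, a0=2.048; τ=−ln(0.9061)/2.048=0.048 → t=1.841; u2·a0=0.3759·2.048=0.770; a1+a2=0.000 < 0.770 ≤ a1+…+a3=2.048 → R3 fires; Q=2 R=0 Y=8 M=8
Draw 6: a1=0.000, a2=0.000, a3=2.048, a0=2.048; τ=−ln(0.7054)/2.048=0.170 → t=2.011; u2·a0=0.4893·2.048=1.002; a1+a2=0.000 < 1.002 ≤ a1+…+a3=2.048 → R3 fires; Q=3 R=0 Y=8 M=8
Draw 7: a1=0.000, a2=0.000, a3=2.048, a0=2.048; τ=−ln(0.3959)/2.048=0.452 → t=2.464; u2·a0=0.3328·2.048=0.682; a1+a2=0.000 < 0.682 ≤ a1+…+a3=2.048 → R3 fires; Q=4 R=0 Y=8 M=8
Draw 8: a1=0.000, a2=0.000, a3=2.048, a0=2.048; τ=−ln(0.8028)/2.048=0.107 → t=2.571 > T=2.48: stop.
Y first becomes ≥ 6 when it reaches 6 at the event at t=0.250.

Threshold first reached at t = 0.250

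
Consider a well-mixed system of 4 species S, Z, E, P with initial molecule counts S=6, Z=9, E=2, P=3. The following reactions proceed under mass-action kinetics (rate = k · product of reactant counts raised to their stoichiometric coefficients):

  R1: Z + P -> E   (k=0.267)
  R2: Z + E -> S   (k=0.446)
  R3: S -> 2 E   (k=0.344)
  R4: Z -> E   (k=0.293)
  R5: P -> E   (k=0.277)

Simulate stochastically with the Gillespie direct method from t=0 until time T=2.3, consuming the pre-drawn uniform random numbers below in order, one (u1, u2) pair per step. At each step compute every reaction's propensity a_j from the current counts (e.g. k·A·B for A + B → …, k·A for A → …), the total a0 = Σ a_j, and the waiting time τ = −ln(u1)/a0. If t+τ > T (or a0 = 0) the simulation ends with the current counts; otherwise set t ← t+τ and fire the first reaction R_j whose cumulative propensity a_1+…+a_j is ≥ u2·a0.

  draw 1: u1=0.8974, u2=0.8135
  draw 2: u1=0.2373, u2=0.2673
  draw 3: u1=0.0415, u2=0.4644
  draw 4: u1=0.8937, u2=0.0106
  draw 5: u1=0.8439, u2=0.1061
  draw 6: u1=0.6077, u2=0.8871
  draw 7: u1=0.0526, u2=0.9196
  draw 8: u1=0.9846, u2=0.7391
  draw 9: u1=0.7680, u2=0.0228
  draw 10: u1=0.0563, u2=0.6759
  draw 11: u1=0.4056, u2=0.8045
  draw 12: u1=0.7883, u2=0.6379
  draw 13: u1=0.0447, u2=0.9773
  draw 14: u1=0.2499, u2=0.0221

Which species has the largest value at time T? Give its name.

t=0.000: S=6 Z=9 E=2 P=3
Draw 1: a1=7.209, a2=8.028, a3=2.064, a4=2.637, a5=0.831, a0=20.769; τ=−ln(0.8974)/20.769=0.005 → t=0.005; u2·a0=0.8135·20.769=16.896; a1+a2=15.237 < 16.896 ≤ a1+…+a3=17.301 → R3 fires; S=5 Z=9 E=4 P=3
Draw 2: a1=7.209, a2=16.056, a3=1.720, a4=2.637, a5=0.831, a0=28.453; τ=−ln(0.2373)/28.453=0.051 → t=0.056; u2·a0=0.2673·28.453=7.605; a1=7.209 < 7.605 ≤ a1+a2=23.265 → R2 fires; S=6 Z=8 E=3 P=3
Draw 3: a1=6.408, a2=10.704, a3=2.064, a4=2.344, a5=0.831, a0=22.351; τ=−ln(0.0415)/22.351=0.142 → t=0.198; u2·a0=0.4644·22.351=10.380; a1=6.408 < 10.380 ≤ a1+a2=17.112 → R2 fires; S=7 Z=7 E=2 P=3
Draw 4: a1=5.607, a2=6.244, a3=2.408, a4=2.051, a5=0.831, a0=17.141; τ=−ln(0.8937)/17.141=0.007 → t=0.205; u2·a0=0.0106·17.141=0.182 ≤ a1=5.607 → R1 fires; S=7 Z=6 E=3 P=2
Draw 5: a1=3.204, a2=8.028, a3=2.408, a4=1.758, a5=0.554, a0=15.952; τ=−ln(0.8439)/15.952=0.011 → t=0.215; u2·a0=0.1061·15.952=1.693 ≤ a1=3.204 → R1 fires; S=7 Z=5 E=4 P=1
Draw 6: a1=1.335, a2=8.920, a3=2.408, a4=1.465, a5=0.277, a0=14.405; τ=−ln(0.6077)/14.405=0.035 → t=0.250; u2·a0=0.8871·14.405=12.779; a1+…+a3=12.663 < 12.779 ≤ a1+…+a4=14.128 → R4 fires; S=7 Z=4 E=5 P=1
Draw 7: a1=1.068, a2=8.920, a3=2.408, a4=1.172, a5=0.277, a0=13.845; τ=−ln(0.0526)/13.845=0.213 → t=0.463; u2·a0=0.9196·13.845=12.732; a1+…+a3=12.396 < 12.732 ≤ a1+…+a4=13.568 → R4 fires; S=7 Z=3 E=6 P=1
Draw 8: a1=0.801, a2=8.028, a3=2.408, a4=0.879, a5=0.277, a0=12.393; τ=−ln(0.9846)/12.393=0.001 → t=0.464; u2·a0=0.7391·12.393=9.160; a1+a2=8.829 < 9.160 ≤ a1+…+a3=11.237 → R3 fires; S=6 Z=3 E=8 P=1
Draw 9: a1=0.801, a2=10.704, a3=2.064, a4=0.879, a5=0.277, a0=14.725; τ=−ln(0.7680)/14.725=0.018 → t=0.482; u2·a0=0.0228·14.725=0.336 ≤ a1=0.801 → R1 fires; S=6 Z=2 E=9 P=0
Draw 10: a1=0.000, a2=8.028, a3=2.064, a4=0.586, a5=0.000, a0=10.678; τ=−ln(0.0563)/10.678=0.269 → t=0.751; u2·a0=0.6759·10.678=7.217; a1=0.000 < 7.217 ≤ a1+a2=8.028 → R2 fires; S=7 Z=1 E=8 P=0
Draw 11: a1=0.000, a2=3.568, a3=2.408, a4=0.293, a5=0.000, a0=6.269; τ=−ln(0.4056)/6.269=0.144 → t=0.895; u2·a0=0.8045·6.269=5.043; a1+a2=3.568 < 5.043 ≤ a1+…+a3=5.976 → R3 fires; S=6 Z=1 E=10 P=0
Draw 12: a1=0.000, a2=4.460, a3=2.064, a4=0.293, a5=0.000, a0=6.817; τ=−ln(0.7883)/6.817=0.035 → t=0.930; u2·a0=0.6379·6.817=4.349; a1=0.000 < 4.349 ≤ a1+a2=4.460 → R2 fires; S=7 Z=0 E=9 P=0
Draw 13: a1=0.000, a2=0.000, a3=2.408, a4=0.000, a5=0.000, a0=2.408; τ=−ln(0.0447)/2.408=1.291 → t=2.221; u2·a0=0.9773·2.408=2.353; a1+a2=0.000 < 2.353 ≤ a1+…+a3=2.408 → R3 fires; S=6 Z=0 E=11 P=0
Draw 14: a1=0.000, a2=0.000, a3=2.064, a4=0.000, a5=0.000, a0=2.064; τ=−ln(0.2499)/2.064=0.672 → t=2.893 > T=2.3: stop.
At T=2.3: S=6 Z=0 E=11 P=0; the largest is E.

Dominant species at T: E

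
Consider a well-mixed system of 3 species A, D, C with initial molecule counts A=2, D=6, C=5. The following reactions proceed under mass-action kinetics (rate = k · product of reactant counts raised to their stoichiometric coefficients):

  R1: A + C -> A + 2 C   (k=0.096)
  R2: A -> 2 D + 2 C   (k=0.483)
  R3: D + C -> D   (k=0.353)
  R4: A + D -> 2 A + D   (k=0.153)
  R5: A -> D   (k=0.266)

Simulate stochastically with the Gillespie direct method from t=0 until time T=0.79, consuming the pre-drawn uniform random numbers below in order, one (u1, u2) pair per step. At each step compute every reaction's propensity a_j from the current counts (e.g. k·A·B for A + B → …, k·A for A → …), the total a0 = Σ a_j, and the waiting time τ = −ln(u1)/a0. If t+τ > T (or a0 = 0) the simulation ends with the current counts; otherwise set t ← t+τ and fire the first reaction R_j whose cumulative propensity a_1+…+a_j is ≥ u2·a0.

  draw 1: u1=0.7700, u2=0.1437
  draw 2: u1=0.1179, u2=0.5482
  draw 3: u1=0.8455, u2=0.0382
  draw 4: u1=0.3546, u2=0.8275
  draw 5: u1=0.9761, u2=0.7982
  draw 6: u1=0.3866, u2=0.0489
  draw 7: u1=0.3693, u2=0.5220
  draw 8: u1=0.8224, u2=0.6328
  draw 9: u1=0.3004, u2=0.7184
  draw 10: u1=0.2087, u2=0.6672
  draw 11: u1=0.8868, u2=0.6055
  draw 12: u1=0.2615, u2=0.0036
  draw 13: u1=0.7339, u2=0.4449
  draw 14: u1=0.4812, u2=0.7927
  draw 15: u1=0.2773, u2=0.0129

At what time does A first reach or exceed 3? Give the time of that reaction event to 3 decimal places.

t=0.000: A=2 D=6 C=5
Draw 1: a1=0.960, a2=0.966, a3=10.590, a4=1.836, a5=0.532, a0=14.884; τ=−ln(0.7700)/14.884=0.018 → t=0.018; u2·a0=0.1437·14.884=2.139; a1+a2=1.926 < 2.139 ≤ a1+…+a3=12.516 → R3 fires; A=2 D=6 C=4
Draw 2: a1=0.768, a2=0.966, a3=8.472, a4=1.836, a5=0.532, a0=12.574; τ=−ln(0.1179)/12.574=0.170 → t=0.188; u2·a0=0.5482·12.574=6.893; a1+a2=1.734 < 6.893 ≤ a1+…+a3=10.206 → R3 fires; A=2 D=6 C=3
Draw 3: a1=0.576, a2=0.966, a3=6.354, a4=1.836, a5=0.532, a0=10.264; τ=−ln(0.8455)/10.264=0.016 → t=0.204; u2·a0=0.0382·10.264=0.392 ≤ a1=0.576 → R1 fires; A=2 D=6 C=4
Draw 4: a1=0.768, a2=0.966, a3=8.472, a4=1.836, a5=0.532, a0=12.574; τ=−ln(0.3546)/12.574=0.082 → t=0.286; u2·a0=0.8275·12.574=10.405; a1+…+a3=10.206 < 10.405 ≤ a1+…+a4=12.042 → R4 fires; A=3 D=6 C=4
Draw 5: a1=1.152, a2=1.449, a3=8.472, a4=2.754, a5=0.798, a0=14.625; τ=−ln(0.9761)/14.625=0.002 → t=0.288; u2·a0=0.7982·14.625=11.674; a1+…+a3=11.073 < 11.674 ≤ a1+…+a4=13.827 → R4 fires; A=4 D=6 C=4
Draw 6: a1=1.536, a2=1.932, a3=8.472, a4=3.672, a5=1.064, a0=16.676; τ=−ln(0.3866)/16.676=0.057 → t=0.345; u2·a0=0.0489·16.676=0.815 ≤ a1=1.536 → R1 fires; A=4 D=6 C=5
Draw 7: a1=1.920, a2=1.932, a3=10.590, a4=3.672, a5=1.064, a0=19.178; τ=−ln(0.3693)/19.178=0.052 → t=0.397; u2·a0=0.5220·19.178=10.011; a1+a2=3.852 < 10.011 ≤ a1+…+a3=14.442 → R3 fires; A=4 D=6 C=4
Draw 8: a1=1.536, a2=1.932, a3=8.472, a4=3.672, a5=1.064, a0=16.676; τ=−ln(0.8224)/16.676=0.012 → t=0.409; u2·a0=0.6328·16.676=10.553; a1+a2=3.468 < 10.553 ≤ a1+…+a3=11.940 → R3 fires; A=4 D=6 C=3
Draw 9: a1=1.152, a2=1.932, a3=6.354, a4=3.672, a5=1.064, a0=14.174; τ=−ln(0.3004)/14.174=0.085 → t=0.494; u2·a0=0.7184·14.174=10.183; a1+…+a3=9.438 < 10.183 ≤ a1+…+a4=13.110 → R4 fires; A=5 D=6 C=3
Draw 10: a1=1.440, a2=2.415, a3=6.354, a4=4.590, a5=1.330, a0=16.129; τ=−ln(0.2087)/16.129=0.097 → t=0.591; u2·a0=0.6672·16.129=10.761; a1+…+a3=10.209 < 10.761 ≤ a1+…+a4=14.799 → R4 fires; A=6 D=6 C=3
Draw 11: a1=1.728, a2=2.898, a3=6.354, a4=5.508, a5=1.596, a0=18.084; τ=−ln(0.8868)/18.084=0.007 → t=0.597; u2·a0=0.6055·18.084=10.950; a1+a2=4.626 < 10.950 ≤ a1+…+a3=10.980 → R3 fires; A=6 D=6 C=2
Draw 12: a1=1.152, a2=2.898, a3=4.236, a4=5.508, a5=1.596, a0=15.390; τ=−ln(0.2615)/15.390=0.087 → t=0.684; u2·a0=0.0036·15.390=0.055 ≤ a1=1.152 → R1 fires; A=6 D=6 C=3
Draw 13: a1=1.728, a2=2.898, a3=6.354, a4=5.508, a5=1.596, a0=18.084; τ=−ln(0.7339)/18.084=0.017 → t=0.702; u2·a0=0.4449·18.084=8.046; a1+a2=4.626 < 8.046 ≤ a1+…+a3=10.980 → R3 fires; A=6 D=6 C=2
Draw 14: a1=1.152, a2=2.898, a3=4.236, a4=5.508, a5=1.596, a0=15.390; τ=−ln(0.4812)/15.390=0.048 → t=0.749; u2·a0=0.7927·15.390=12.200; a1+…+a3=8.286 < 12.200 ≤ a1+…+a4=13.794 → R4 fires; A=7 D=6 C=2
Draw 15: a1=1.344, a2=3.381, a3=4.236, a4=6.426, a5=1.862, a0=17.249; τ=−ln(0.2773)/17.249=0.074 → t=0.823 > T=0.79: stop.
A first becomes ≥ 3 when it reaches 3 at the event at t=0.286.

Threshold first reached at t = 0.286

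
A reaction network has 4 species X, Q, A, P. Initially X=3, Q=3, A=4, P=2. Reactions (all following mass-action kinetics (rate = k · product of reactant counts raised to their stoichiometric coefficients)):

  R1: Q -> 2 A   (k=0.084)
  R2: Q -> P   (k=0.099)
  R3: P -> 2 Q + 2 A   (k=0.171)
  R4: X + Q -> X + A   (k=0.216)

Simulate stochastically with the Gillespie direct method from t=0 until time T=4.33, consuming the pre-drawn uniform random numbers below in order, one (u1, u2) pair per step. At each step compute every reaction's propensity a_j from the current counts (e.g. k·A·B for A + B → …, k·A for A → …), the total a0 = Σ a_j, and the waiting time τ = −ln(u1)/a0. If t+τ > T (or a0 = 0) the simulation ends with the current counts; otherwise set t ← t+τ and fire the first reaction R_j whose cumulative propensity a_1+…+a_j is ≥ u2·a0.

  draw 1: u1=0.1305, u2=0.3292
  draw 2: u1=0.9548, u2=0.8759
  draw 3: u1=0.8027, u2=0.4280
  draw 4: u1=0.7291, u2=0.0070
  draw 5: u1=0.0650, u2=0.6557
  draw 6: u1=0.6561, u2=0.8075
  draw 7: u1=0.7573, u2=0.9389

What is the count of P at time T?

P at T = 1

t=0.000: X=3 Q=3 A=4 P=2
Draw 1: a1=0.252, a2=0.297, a3=0.342, a4=1.944, a0=2.835; τ=−ln(0.1305)/2.835=0.718 → t=0.718; u2·a0=0.3292·2.835=0.933; a1+…+a3=0.891 < 0.933 ≤ a1+…+a4=2.835 → R4 fires; X=3 Q=2 A=5 P=2
Draw 2: a1=0.168, a2=0.198, a3=0.342, a4=1.296, a0=2.004; τ=−ln(0.9548)/2.004=0.023 → t=0.741; u2·a0=0.8759·2.004=1.755; a1+…+a3=0.708 < 1.755 ≤ a1+…+a4=2.004 → R4 fires; X=3 Q=1 A=6 P=2
Draw 3: a1=0.084, a2=0.099, a3=0.342, a4=0.648, a0=1.173; τ=−ln(0.8027)/1.173=0.187 → t=0.929; u2·a0=0.4280·1.173=0.502; a1+a2=0.183 < 0.502 ≤ a1+…+a3=0.525 → R3 fires; X=3 Q=3 A=8 P=1
Draw 4: a1=0.252, a2=0.297, a3=0.171, a4=1.944, a0=2.664; τ=−ln(0.7291)/2.664=0.119 → t=1.047; u2·a0=0.0070·2.664=0.019 ≤ a1=0.252 → R1 fires; X=3 Q=2 A=10 P=1
Draw 5: a1=0.168, a2=0.198, a3=0.171, a4=1.296, a0=1.833; τ=−ln(0.0650)/1.833=1.491 → t=2.539; u2·a0=0.6557·1.833=1.202; a1+…+a3=0.537 < 1.202 ≤ a1+…+a4=1.833 → R4 fires; X=3 Q=1 A=11 P=1
Draw 6: a1=0.084, a2=0.099, a3=0.171, a4=0.648, a0=1.002; τ=−ln(0.6561)/1.002=0.421 → t=2.959; u2·a0=0.8075·1.002=0.809; a1+…+a3=0.354 < 0.809 ≤ a1+…+a4=1.002 → R4 fires; X=3 Q=0 A=12 P=1
Draw 7: a1=0.000, a2=0.000, a3=0.171, a4=0.000, a0=0.171; τ=−ln(0.7573)/0.171=1.626 → t=4.585 > T=4.33: stop.
Read off P at T=4.33: 1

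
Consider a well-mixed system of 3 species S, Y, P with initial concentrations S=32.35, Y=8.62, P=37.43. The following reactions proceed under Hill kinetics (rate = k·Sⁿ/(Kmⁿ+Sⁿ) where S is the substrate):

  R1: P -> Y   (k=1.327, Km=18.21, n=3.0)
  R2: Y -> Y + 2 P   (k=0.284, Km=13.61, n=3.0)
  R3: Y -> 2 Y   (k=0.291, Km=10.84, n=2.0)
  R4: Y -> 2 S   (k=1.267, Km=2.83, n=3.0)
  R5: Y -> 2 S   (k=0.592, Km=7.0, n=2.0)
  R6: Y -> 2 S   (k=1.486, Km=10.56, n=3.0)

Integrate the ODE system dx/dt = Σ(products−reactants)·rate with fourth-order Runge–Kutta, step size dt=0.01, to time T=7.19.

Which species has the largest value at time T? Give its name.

RK4 with dt=0.01: 719 steps to T=7.19. Trajectory (selected grid times):
t=0.00: S=32.35 Y=8.62 P=37.43
t=0.80: S=35.63 Y=8.01 P=36.57
t=1.60: S=38.76 Y=7.47 P=35.70
t=2.40: S=41.73 Y=6.99 P=34.82
t=3.20: S=44.58 Y=6.56 P=33.95
t=3.99: S=47.26 Y=6.18 P=33.09
t=4.79: S=49.86 Y=5.83 P=32.22
t=5.59: S=52.36 Y=5.53 P=31.35
t=6.39: S=54.77 Y=5.25 P=30.50
t=7.19: S=57.08 Y=5.01 P=29.65
At T=7.19: S=57.08 Y=5.01 P=29.65; the largest is S.

Dominant species at T: S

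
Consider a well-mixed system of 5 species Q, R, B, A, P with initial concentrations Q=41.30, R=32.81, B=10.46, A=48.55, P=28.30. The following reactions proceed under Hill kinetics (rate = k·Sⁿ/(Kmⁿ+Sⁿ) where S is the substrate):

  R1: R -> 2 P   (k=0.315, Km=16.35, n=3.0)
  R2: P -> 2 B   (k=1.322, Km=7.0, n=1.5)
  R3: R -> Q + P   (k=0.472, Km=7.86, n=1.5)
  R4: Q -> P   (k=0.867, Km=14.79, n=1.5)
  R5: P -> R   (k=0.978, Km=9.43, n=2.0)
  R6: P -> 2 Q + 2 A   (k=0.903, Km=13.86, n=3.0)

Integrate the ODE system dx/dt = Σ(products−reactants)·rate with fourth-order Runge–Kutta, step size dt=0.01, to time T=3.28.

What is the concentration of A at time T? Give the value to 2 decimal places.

RK4 with dt=0.01: 328 steps to T=3.28. Trajectory (selected grid times):
t=0.00: Q=41.30 R=32.81 B=10.46 A=48.55 P=28.30
t=0.36: Q=41.78 R=32.87 B=11.31 A=49.13 P=27.88
t=0.73: Q=42.26 R=32.94 B=12.17 A=49.72 P=27.46
t=1.09: Q=42.73 R=33.00 B=13.02 A=50.30 P=27.05
t=1.46: Q=43.20 R=33.06 B=13.88 A=50.89 P=26.63
t=1.82: Q=43.66 R=33.12 B=14.72 A=51.45 P=26.23
t=2.19: Q=44.13 R=33.18 B=15.58 A=52.03 P=25.82
t=2.55: Q=44.59 R=33.23 B=16.41 A=52.60 P=25.43
t=2.92: Q=45.05 R=33.29 B=17.26 A=53.17 P=25.04
t=3.28: Q=45.49 R=33.35 B=18.09 A=53.72 P=24.66
Read off A at T=3.28: 53.72

A at T = 53.72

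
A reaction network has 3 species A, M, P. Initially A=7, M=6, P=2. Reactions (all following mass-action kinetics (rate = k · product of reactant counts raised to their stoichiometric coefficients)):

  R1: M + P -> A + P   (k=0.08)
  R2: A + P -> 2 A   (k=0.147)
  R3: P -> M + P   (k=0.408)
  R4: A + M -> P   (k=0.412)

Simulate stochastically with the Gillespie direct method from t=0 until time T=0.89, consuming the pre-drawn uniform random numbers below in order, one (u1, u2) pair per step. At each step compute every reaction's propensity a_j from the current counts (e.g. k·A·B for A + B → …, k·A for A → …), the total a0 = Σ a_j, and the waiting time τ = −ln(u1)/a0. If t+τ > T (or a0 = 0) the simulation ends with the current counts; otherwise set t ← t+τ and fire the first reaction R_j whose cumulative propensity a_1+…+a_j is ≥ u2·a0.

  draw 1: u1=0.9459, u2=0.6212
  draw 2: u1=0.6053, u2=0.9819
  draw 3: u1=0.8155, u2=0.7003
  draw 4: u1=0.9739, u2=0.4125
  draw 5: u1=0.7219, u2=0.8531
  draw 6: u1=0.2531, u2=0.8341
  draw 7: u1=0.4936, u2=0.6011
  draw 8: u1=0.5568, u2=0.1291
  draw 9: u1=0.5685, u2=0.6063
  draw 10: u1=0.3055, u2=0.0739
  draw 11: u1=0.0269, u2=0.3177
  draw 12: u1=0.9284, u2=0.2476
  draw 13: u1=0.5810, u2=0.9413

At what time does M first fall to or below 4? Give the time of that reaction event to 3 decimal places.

t=0.000: A=7 M=6 P=2
Draw 1: a1=0.960, a2=2.058, a3=0.816, a4=17.304, a0=21.138; τ=−ln(0.9459)/21.138=0.003 → t=0.003; u2·a0=0.6212·21.138=13.131; a1+…+a3=3.834 < 13.131 ≤ a1+…+a4=21.138 → R4 fires; A=6 M=5 P=3
Draw 2: a1=1.200, a2=2.646, a3=1.224, a4=12.360, a0=17.430; τ=−ln(0.6053)/17.430=0.029 → t=0.031; u2·a0=0.9819·17.430=17.115; a1+…+a3=5.070 < 17.115 ≤ a1+…+a4=17.430 → R4 fires; A=5 M=4 P=4
Draw 3: a1=1.280, a2=2.940, a3=1.632, a4=8.240, a0=14.092; τ=−ln(0.8155)/14.092=0.014 → t=0.046; u2·a0=0.7003·14.092=9.869; a1+…+a3=5.852 < 9.869 ≤ a1+…+a4=14.092 → R4 fires; A=4 M=3 P=5
Draw 4: a1=1.200, a2=2.940, a3=2.040, a4=4.944, a0=11.124; τ=−ln(0.9739)/11.124=0.002 → t=0.048; u2·a0=0.4125·11.124=4.589; a1+a2=4.140 < 4.589 ≤ a1+…+a3=6.180 → R3 fires; A=4 M=4 P=5
Draw 5: a1=1.600, a2=2.940, a3=2.040, a4=6.592, a0=13.172; τ=−ln(0.7219)/13.172=0.025 → t=0.073; u2·a0=0.8531·13.172=11.237; a1+…+a3=6.580 < 11.237 ≤ a1+…+a4=13.172 → R4 fires; A=3 M=3 P=6
Draw 6: a1=1.440, a2=2.646, a3=2.448, a4=3.708, a0=10.242; τ=−ln(0.2531)/10.242=0.134 → t=0.207; u2·a0=0.8341·10.242=8.543; a1+…+a3=6.534 < 8.543 ≤ a1+…+a4=10.242 → R4 fires; A=2 M=2 P=7
Draw 7: a1=1.120, a2=2.058, a3=2.856, a4=1.648, a0=7.682; τ=−ln(0.4936)/7.682=0.092 → t=0.299; u2·a0=0.6011·7.682=4.618; a1+a2=3.178 < 4.618 ≤ a1+…+a3=6.034 → R3 fires; A=2 M=3 P=7
Draw 8: a1=1.680, a2=2.058, a3=2.856, a4=2.472, a0=9.066; τ=−ln(0.5568)/9.066=0.065 → t=0.364; u2·a0=0.1291·9.066=1.170 ≤ a1=1.680 → R1 fires; A=3 M=2 P=7
Draw 9: a1=1.120, a2=3.087, a3=2.856, a4=2.472, a0=9.535; τ=−ln(0.5685)/9.535=0.059 → t=0.423; u2·a0=0.6063·9.535=5.781; a1+a2=4.207 < 5.781 ≤ a1+…+a3=7.063 → R3 fires; A=3 M=3 P=7
Draw 10: a1=1.680, a2=3.087, a3=2.856, a4=3.708, a0=11.331; τ=−ln(0.3055)/11.331=0.105 → t=0.528; u2·a0=0.0739·11.331=0.837 ≤ a1=1.680 → R1 fires; A=4 M=2 P=7
Draw 11: a1=1.120, a2=4.116, a3=2.856, a4=3.296, a0=11.388; τ=−ln(0.0269)/11.388=0.317 → t=0.845; u2·a0=0.3177·11.388=3.618; a1=1.120 < 3.618 ≤ a1+a2=5.236 → R2 fires; A=5 M=2 P=6
Draw 12: a1=0.960, a2=4.410, a3=2.448, a4=4.120, a0=11.938; τ=−ln(0.9284)/11.938=0.006 → t=0.851; u2·a0=0.2476·11.938=2.956; a1=0.960 < 2.956 ≤ a1+a2=5.370 → R2 fires; A=6 M=2 P=5
Draw 13: a1=0.800, a2=4.410, a3=2.040, a4=4.944, a0=12.194; τ=−ln(0.5810)/12.194=0.045 → t=0.896 > T=0.89: stop.
M first becomes ≤ 4 when it reaches 4 at the event at t=0.031.

Threshold first reached at t = 0.031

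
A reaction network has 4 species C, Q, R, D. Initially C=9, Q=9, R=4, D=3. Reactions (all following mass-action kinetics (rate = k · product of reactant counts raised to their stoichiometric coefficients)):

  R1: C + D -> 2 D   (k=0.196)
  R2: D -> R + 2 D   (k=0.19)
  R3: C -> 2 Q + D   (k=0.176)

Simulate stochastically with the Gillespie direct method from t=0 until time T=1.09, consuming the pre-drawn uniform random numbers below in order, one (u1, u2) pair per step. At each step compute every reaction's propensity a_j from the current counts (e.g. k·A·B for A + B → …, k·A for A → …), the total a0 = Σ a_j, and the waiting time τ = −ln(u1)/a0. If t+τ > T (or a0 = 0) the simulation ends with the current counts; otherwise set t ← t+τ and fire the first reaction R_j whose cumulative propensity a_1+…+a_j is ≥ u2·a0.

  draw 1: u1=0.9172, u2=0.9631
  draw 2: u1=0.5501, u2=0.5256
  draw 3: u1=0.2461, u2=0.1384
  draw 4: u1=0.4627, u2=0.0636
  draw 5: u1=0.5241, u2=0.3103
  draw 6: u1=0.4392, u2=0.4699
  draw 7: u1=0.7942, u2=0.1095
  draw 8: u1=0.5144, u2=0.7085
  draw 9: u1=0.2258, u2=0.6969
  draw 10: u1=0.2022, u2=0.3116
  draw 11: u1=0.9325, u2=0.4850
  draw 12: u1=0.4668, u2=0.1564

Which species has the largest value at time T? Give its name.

Dominant species at T: D

t=0.000: C=9 Q=9 R=4 D=3
Draw 1: a1=5.292, a2=0.570, a3=1.584, a0=7.446; τ=−ln(0.9172)/7.446=0.012 → t=0.012; u2·a0=0.9631·7.446=7.171; a1+a2=5.862 < 7.171 ≤ a1+…+a3=7.446 → R3 fires; C=8 Q=11 R=4 D=4
Draw 2: a1=6.272, a2=0.760, a3=1.408, a0=8.440; τ=−ln(0.5501)/8.440=0.071 → t=0.082; u2·a0=0.5256·8.440=4.436 ≤ a1=6.272 → R1 fires; C=7 Q=11 R=4 D=5
Draw 3: a1=6.860, a2=0.950, a3=1.232, a0=9.042; τ=−ln(0.2461)/9.042=0.155 → t=0.237; u2·a0=0.1384·9.042=1.251 ≤ a1=6.860 → R1 fires; C=6 Q=11 R=4 D=6
Draw 4: a1=7.056, a2=1.140, a3=1.056, a0=9.252; τ=−ln(0.4627)/9.252=0.083 → t=0.321; u2·a0=0.0636·9.252=0.588 ≤ a1=7.056 → R1 fires; C=5 Q=11 R=4 D=7
Draw 5: a1=6.860, a2=1.330, a3=0.880, a0=9.070; τ=−ln(0.5241)/9.070=0.071 → t=0.392; u2·a0=0.3103·9.070=2.814 ≤ a1=6.860 → R1 fires; C=4 Q=11 R=4 D=8
Draw 6: a1=6.272, a2=1.520, a3=0.704, a0=8.496; τ=−ln(0.4392)/8.496=0.097 → t=0.489; u2·a0=0.4699·8.496=3.992 ≤ a1=6.272 → R1 fires; C=3 Q=11 R=4 D=9
Draw 7: a1=5.292, a2=1.710, a3=0.528, a0=7.530; τ=−ln(0.7942)/7.530=0.031 → t=0.519; u2·a0=0.1095·7.530=0.825 ≤ a1=5.292 → R1 fires; C=2 Q=11 R=4 D=10
Draw 8: a1=3.920, a2=1.900, a3=0.352, a0=6.172; τ=−ln(0.5144)/6.172=0.108 → t=0.627; u2·a0=0.7085·6.172=4.373; a1=3.920 < 4.373 ≤ a1+a2=5.820 → R2 fires; C=2 Q=11 R=5 D=11
Draw 9: a1=4.312, a2=2.090, a3=0.352, a0=6.754; τ=−ln(0.2258)/6.754=0.220 → t=0.847; u2·a0=0.6969·6.754=4.707; a1=4.312 < 4.707 ≤ a1+a2=6.402 → R2 fires; C=2 Q=11 R=6 D=12
Draw 10: a1=4.704, a2=2.280, a3=0.352, a0=7.336; τ=−ln(0.2022)/7.336=0.218 → t=1.065; u2·a0=0.3116·7.336=2.286 ≤ a1=4.704 → R1 fires; C=1 Q=11 R=6 D=13
Draw 11: a1=2.548, a2=2.470, a3=0.176, a0=5.194; τ=−ln(0.9325)/5.194=0.013 → t=1.079; u2·a0=0.4850·5.194=2.519 ≤ a1=2.548 → R1 fires; C=0 Q=11 R=6 D=14
Draw 12: a1=0.000, a2=2.660, a3=0.000, a0=2.660; τ=−ln(0.4668)/2.660=0.286 → t=1.365 > T=1.09: stop.
At T=1.09: C=0 Q=11 R=6 D=14; the largest is D.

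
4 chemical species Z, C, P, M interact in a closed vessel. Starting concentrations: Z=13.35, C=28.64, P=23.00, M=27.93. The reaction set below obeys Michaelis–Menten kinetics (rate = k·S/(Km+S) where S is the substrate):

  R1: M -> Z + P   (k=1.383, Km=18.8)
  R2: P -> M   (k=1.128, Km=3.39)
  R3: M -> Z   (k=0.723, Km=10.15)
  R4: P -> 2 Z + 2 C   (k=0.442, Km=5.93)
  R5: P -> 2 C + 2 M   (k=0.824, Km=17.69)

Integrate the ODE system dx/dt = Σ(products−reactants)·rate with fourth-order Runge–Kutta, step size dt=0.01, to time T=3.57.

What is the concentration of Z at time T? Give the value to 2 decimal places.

RK4 with dt=0.01: 357 steps to T=3.57. Trajectory (selected grid times):
t=0.00: Z=13.35 C=28.64 P=23.00 M=27.93
t=0.40: Z=14.17 C=29.29 P=22.61 M=28.15
t=0.79: Z=14.98 C=29.92 P=22.24 M=28.36
t=1.19: Z=15.80 C=30.57 P=21.86 M=28.57
t=1.59: Z=16.63 C=31.21 P=21.48 M=28.78
t=1.98: Z=17.43 C=31.83 P=21.12 M=28.97
t=2.38: Z=18.26 C=32.46 P=20.75 M=29.17
t=2.78: Z=19.09 C=33.09 P=20.38 M=29.36
t=3.17: Z=19.89 C=33.70 P=20.03 M=29.54
t=3.57: Z=20.72 C=34.32 P=19.68 M=29.72
Read off Z at T=3.57: 20.72

Z at T = 20.72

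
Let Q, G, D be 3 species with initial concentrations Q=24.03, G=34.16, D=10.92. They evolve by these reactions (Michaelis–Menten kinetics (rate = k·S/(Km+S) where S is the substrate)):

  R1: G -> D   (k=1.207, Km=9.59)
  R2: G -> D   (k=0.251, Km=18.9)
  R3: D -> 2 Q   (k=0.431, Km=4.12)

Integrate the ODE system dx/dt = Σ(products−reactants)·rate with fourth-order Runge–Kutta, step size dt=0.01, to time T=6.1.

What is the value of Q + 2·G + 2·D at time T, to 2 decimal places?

Check how each reaction changes W = Q + 2·G + 2·D (weight of products minus weight of reactants):
R1: G -> D: (2·1) − (2·1) = 2 − 2 = 0
R2: G -> D: (2·1) − (2·1) = 2 − 2 = 0
R3: D -> 2 Q: (1·2) − (2·1) = 2 − 2 = 0
Every reaction leaves W unchanged, so W is conserved and no simulation is needed: W(T) = W(0) = 24.03 + 2·34.16 + 2·10.92 = 114.19

Value at T = 114.19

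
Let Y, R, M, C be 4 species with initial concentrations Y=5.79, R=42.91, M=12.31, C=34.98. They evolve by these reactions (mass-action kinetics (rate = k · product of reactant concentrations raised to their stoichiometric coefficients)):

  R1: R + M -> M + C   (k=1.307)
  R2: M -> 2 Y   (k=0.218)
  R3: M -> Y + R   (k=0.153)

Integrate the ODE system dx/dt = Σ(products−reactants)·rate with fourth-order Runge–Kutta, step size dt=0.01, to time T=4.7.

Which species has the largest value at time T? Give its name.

RK4 with dt=0.01: 470 steps to T=4.7. Trajectory (selected grid times):
t=0.00: Y=5.79 R=42.91 M=12.31 C=34.98
t=0.52: Y=9.22 R=0.14 M=10.15 C=78.64
t=1.04: Y=12.05 R=0.12 M=8.37 C=79.40
t=1.57: Y=14.42 R=0.12 M=6.88 C=80.01
t=2.09: Y=16.33 R=0.12 M=5.67 C=80.51
t=2.61: Y=17.91 R=0.12 M=4.67 C=80.92
t=3.13: Y=19.21 R=0.12 M=3.85 C=81.26
t=3.66: Y=20.31 R=0.12 M=3.17 C=81.54
t=4.18: Y=21.19 R=0.12 M=2.61 C=81.77
t=4.70: Y=21.92 R=0.12 M=2.15 C=81.96
At T=4.7: Y=21.92 R=0.12 M=2.15 C=81.96; the largest is C.

Dominant species at T: C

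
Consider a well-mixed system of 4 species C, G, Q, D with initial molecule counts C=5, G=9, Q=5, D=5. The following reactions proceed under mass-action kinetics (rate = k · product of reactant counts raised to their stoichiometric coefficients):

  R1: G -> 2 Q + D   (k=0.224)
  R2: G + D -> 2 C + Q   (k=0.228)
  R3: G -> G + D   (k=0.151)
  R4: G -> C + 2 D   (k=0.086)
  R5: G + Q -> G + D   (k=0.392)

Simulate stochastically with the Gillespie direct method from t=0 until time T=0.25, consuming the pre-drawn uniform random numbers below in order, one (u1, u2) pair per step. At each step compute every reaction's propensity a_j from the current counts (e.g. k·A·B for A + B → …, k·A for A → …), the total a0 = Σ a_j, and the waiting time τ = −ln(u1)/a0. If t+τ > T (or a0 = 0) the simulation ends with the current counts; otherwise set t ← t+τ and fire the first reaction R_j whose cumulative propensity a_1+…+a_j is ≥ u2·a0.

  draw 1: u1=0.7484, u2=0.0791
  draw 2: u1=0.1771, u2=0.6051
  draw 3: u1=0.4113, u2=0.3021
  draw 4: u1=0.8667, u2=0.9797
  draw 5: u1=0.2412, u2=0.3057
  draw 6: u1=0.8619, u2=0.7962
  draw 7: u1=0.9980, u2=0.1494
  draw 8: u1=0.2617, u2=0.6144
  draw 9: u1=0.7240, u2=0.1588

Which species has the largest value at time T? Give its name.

t=0.000: C=5 G=9 Q=5 D=5
Draw 1: a1=2.016, a2=10.260, a3=1.359, a4=0.774, a5=17.640, a0=32.049; τ=−ln(0.7484)/32.049=0.009 → t=0.009; u2·a0=0.0791·32.049=2.535; a1=2.016 < 2.535 ≤ a1+a2=12.276 → R2 fires; C=7 G=8 Q=6 D=4
Draw 2: a1=1.792, a2=7.296, a3=1.208, a4=0.688, a5=18.816, a0=29.800; τ=−ln(0.1771)/29.800=0.058 → t=0.067; u2·a0=0.6051·29.800=18.032; a1+…+a4=10.984 < 18.032 ≤ a1+…+a5=29.800 → R5 fires; C=7 G=8 Q=5 D=5
Draw 3: a1=1.792, a2=9.120, a3=1.208, a4=0.688, a5=15.680, a0=28.488; τ=−ln(0.4113)/28.488=0.031 → t=0.098; u2·a0=0.3021·28.488=8.606; a1=1.792 < 8.606 ≤ a1+a2=10.912 → R2 fires; C=9 G=7 Q=6 D=4
Draw 4: a1=1.568, a2=6.384, a3=1.057, a4=0.602, a5=16.464, a0=26.075; τ=−ln(0.8667)/26.075=0.005 → t=0.104; u2·a0=0.9797·26.075=25.546; a1+…+a4=9.611 < 25.546 ≤ a1+…+a5=26.075 → R5 fires; C=9 G=7 Q=5 D=5
Draw 5: a1=1.568, a2=7.980, a3=1.057, a4=0.602, a5=13.720, a0=24.927; τ=−ln(0.2412)/24.927=0.057 → t=0.161; u2·a0=0.3057·24.927=7.620; a1=1.568 < 7.620 ≤ a1+a2=9.548 → R2 fires; C=11 G=6 Q=6 D=4
Draw 6: a1=1.344, a2=5.472, a3=0.906, a4=0.516, a5=14.112, a0=22.350; τ=−ln(0.8619)/22.350=0.007 → t=0.168; u2·a0=0.7962·22.350=17.795; a1+…+a4=8.238 < 17.795 ≤ a1+…+a5=22.350 → R5 fires; C=11 G=6 Q=5 D=5
Draw 7: a1=1.344, a2=6.840, a3=0.906, a4=0.516, a5=11.760, a0=21.366; τ=−ln(0.9980)/21.366=0.000 → t=0.168; u2·a0=0.1494·21.366=3.192; a1=1.344 < 3.192 ≤ a1+a2=8.184 → R2 fires; C=13 G=5 Q=6 D=4
Draw 8: a1=1.120, a2=4.560, a3=0.755, a4=0.430, a5=11.760, a0=18.625; τ=−ln(0.2617)/18.625=0.072 → t=0.240; u2·a0=0.6144·18.625=11.443; a1+…+a4=6.865 < 11.443 ≤ a1+…+a5=18.625 → R5 fires; C=13 G=5 Q=5 D=5
Draw 9: a1=1.120, a2=5.700, a3=0.755, a4=0.430, a5=9.800, a0=17.805; τ=−ln(0.7240)/17.805=0.018 → t=0.258 > T=0.25: stop.
At T=0.25: C=13 G=5 Q=5 D=5; the largest is C.

Dominant species at T: C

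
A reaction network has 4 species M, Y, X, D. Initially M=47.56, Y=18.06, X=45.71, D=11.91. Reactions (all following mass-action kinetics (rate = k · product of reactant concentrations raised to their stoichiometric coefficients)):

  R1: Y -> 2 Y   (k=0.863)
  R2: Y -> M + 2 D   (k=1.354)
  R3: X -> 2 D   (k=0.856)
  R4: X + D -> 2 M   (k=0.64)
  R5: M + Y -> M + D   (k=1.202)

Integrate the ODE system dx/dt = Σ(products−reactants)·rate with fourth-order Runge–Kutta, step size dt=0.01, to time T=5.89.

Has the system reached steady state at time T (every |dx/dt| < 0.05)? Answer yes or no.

Steady state at T: yes

RK4 with dt=0.01: 589 steps to T=5.89. Trajectory (selected grid times):
t=0.00: M=47.56 Y=18.06 X=45.71 D=11.91
t=0.65: M=124.01 Y=0.00 X=2.24 D=3.32
t=1.31: M=126.70 Y=0.00 X=0.33 D=3.10
t=1.96: M=127.09 Y=0.00 X=0.05 D=3.07
t=2.62: M=127.16 Y=0.00 X=0.01 D=3.07
t=3.27: M=127.17 Y=0.00 X=0.00 D=3.07
t=3.93: M=127.17 Y=0.00 X=0.00 D=3.07
t=4.58: M=127.17 Y=0.00 X=0.00 D=3.07
t=5.24: M=127.17 Y=0.00 X=0.00 D=3.07
t=5.89: M=127.17 Y=0.00 X=0.00 D=3.07
Rates at T: R1=0.0000, R2=0.0000, R3=0.0000, R4=0.0000, R5=0.0000
dx/dt at T (Σ net stoichiometry × rate): M=+0.0000, Y=+0.0000, X=-0.0000, D=-0.0000
Largest |dx/dt| is |+0.0000| (M) < 0.05 → steady.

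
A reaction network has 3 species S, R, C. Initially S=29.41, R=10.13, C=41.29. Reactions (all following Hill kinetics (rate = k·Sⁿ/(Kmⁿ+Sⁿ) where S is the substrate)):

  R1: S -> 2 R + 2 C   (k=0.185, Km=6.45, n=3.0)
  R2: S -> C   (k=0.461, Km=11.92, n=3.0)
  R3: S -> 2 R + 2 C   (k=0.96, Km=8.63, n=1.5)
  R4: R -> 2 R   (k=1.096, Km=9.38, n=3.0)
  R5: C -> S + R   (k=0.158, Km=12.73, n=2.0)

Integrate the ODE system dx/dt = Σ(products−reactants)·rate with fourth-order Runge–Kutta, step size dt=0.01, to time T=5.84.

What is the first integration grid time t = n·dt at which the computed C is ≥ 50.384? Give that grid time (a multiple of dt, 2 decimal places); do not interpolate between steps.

Threshold first reached at t = 4.02

RK4 with dt=0.01: 584 steps to T=5.84. Trajectory (selected grid times):
t=0.00: S=29.41 R=10.13 C=41.29
t=0.65: S=28.57 R=11.98 C=42.79
t=1.30: S=27.73 R=13.89 C=44.28
t=1.95: S=26.90 R=15.85 C=45.75
t=2.60: S=26.08 R=17.84 C=47.22
t=3.24: S=25.27 R=19.82 C=48.66
t=3.89: S=24.46 R=21.84 C=50.10
t=4.01: S=24.32 R=22.22 C=50.37
t=4.02: S=24.30 R=22.25 C=50.39
t=4.54: S=23.66 R=23.87 C=51.54
t=5.19: S=22.87 R=25.90 C=52.96
t=5.84: S=22.08 R=27.92 C=54.37
C(4.01)=50.370 < 50.384 but C(4.02)=50.392 ≥ 50.384, so the first grid time is t=4.02.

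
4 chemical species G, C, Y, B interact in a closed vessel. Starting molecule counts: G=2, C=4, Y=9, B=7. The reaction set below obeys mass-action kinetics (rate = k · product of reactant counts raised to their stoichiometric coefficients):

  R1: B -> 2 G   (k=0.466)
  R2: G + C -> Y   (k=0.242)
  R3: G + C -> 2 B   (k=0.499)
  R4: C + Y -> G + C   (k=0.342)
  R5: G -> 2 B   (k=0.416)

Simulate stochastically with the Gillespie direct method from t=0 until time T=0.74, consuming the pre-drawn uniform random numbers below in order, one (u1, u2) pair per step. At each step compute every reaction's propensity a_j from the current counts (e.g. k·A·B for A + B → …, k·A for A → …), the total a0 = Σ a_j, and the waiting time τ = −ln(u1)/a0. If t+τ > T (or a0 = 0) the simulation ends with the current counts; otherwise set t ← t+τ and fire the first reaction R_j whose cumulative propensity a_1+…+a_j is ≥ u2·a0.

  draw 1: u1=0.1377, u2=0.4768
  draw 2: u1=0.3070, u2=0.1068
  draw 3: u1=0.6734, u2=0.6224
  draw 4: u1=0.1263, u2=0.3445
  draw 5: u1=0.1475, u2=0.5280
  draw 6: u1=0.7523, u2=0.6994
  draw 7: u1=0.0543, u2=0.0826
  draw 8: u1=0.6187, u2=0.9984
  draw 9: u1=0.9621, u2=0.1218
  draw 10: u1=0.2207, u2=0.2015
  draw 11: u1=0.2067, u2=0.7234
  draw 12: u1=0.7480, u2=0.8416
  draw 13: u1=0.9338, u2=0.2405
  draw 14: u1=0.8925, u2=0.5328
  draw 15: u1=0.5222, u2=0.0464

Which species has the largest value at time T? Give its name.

Dominant species at T: B

t=0.000: G=2 C=4 Y=9 B=7
Draw 1: a1=3.262, a2=1.936, a3=3.992, a4=12.312, a5=0.832, a0=22.334; τ=−ln(0.1377)/22.334=0.089 → t=0.089; u2·a0=0.4768·22.334=10.649; a1+…+a3=9.190 < 10.649 ≤ a1+…+a4=21.502 → R4 fires; G=3 C=4 Y=8 B=7
Draw 2: a1=3.262, a2=2.904, a3=5.988, a4=10.944, a5=1.248, a0=24.346; τ=−ln(0.3070)/24.346=0.049 → t=0.137; u2·a0=0.1068·24.346=2.600 ≤ a1=3.262 → R1 fires; G=5 C=4 Y=8 B=6
Draw 3: a1=2.796, a2=4.840, a3=9.980, a4=10.944, a5=2.080, a0=30.640; τ=−ln(0.6734)/30.640=0.013 → t=0.150; u2·a0=0.6224·30.640=19.070; a1+…+a3=17.616 < 19.070 ≤ a1+…+a4=28.560 → R4 fires; G=6 C=4 Y=7 B=6
Draw 4: a1=2.796, a2=5.808, a3=11.976, a4=9.576, a5=2.496, a0=32.652; τ=−ln(0.1263)/32.652=0.063 → t=0.214; u2·a0=0.3445·32.652=11.249; a1+a2=8.604 < 11.249 ≤ a1+…+a3=20.580 → R3 fires; G=5 C=3 Y=7 B=8
Draw 5: a1=3.728, a2=3.630, a3=7.485, a4=7.182, a5=2.080, a0=24.105; τ=−ln(0.1475)/24.105=0.079 → t=0.293; u2·a0=0.5280·24.105=12.727; a1+a2=7.358 < 12.727 ≤ a1+…+a3=14.843 → R3 fires; G=4 C=2 Y=7 B=10
Draw 6: a1=4.660, a2=1.936, a3=3.992, a4=4.788, a5=1.664, a0=17.040; τ=−ln(0.7523)/17.040=0.017 → t=0.310; u2·a0=0.6994·17.040=11.918; a1+…+a3=10.588 < 11.918 ≤ a1+…+a4=15.376 → R4 fires; G=5 C=2 Y=6 B=10
Draw 7: a1=4.660, a2=2.420, a3=4.990, a4=4.104, a5=2.080, a0=18.254; τ=−ln(0.0543)/18.254=0.160 → t=0.469; u2·a0=0.0826·18.254=1.508 ≤ a1=4.660 → R1 fires; G=7 C=2 Y=6 B=9
Draw 8: a1=4.194, a2=3.388, a3=6.986, a4=4.104, a5=2.912, a0=21.584; τ=−ln(0.6187)/21.584=0.022 → t=0.491; u2·a0=0.9984·21.584=21.549; a1+…+a4=18.672 < 21.549 ≤ a1+…+a5=21.584 → R5 fires; G=6 C=2 Y=6 B=11
Draw 9: a1=5.126, a2=2.904, a3=5.988, a4=4.104, a5=2.496, a0=20.618; τ=−ln(0.9621)/20.618=0.002 → t=0.493; u2·a0=0.1218·20.618=2.511 ≤ a1=5.126 → R1 fires; G=8 C=2 Y=6 B=10
Draw 10: a1=4.660, a2=3.872, a3=7.984, a4=4.104, a5=3.328, a0=23.948; τ=−ln(0.2207)/23.948=0.063 → t=0.556; u2·a0=0.2015·23.948=4.826; a1=4.660 < 4.826 ≤ a1+a2=8.532 → R2 fires; G=7 C=1 Y=7 B=10
Draw 11: a1=4.660, a2=1.694, a3=3.493, a4=2.394, a5=2.912, a0=15.153; τ=−ln(0.2067)/15.153=0.104 → t=0.660; u2·a0=0.7234·15.153=10.962; a1+…+a3=9.847 < 10.962 ≤ a1+…+a4=12.241 → R4 fires; G=8 C=1 Y=6 B=10
Draw 12: a1=4.660, a2=1.936, a3=3.992, a4=2.052, a5=3.328, a0=15.968; τ=−ln(0.7480)/15.968=0.018 → t=0.679; u2·a0=0.8416·15.968=13.439; a1+…+a4=12.640 < 13.439 ≤ a1+…+a5=15.968 → R5 fires; G=7 C=1 Y=6 B=12
Draw 13: a1=5.592, a2=1.694, a3=3.493, a4=2.052, a5=2.912, a0=15.743; τ=−ln(0.9338)/15.743=0.004 → t=0.683; u2·a0=0.2405·15.743=3.786 ≤ a1=5.592 → R1 fires; G=9 C=1 Y=6 B=11
Draw 14: a1=5.126, a2=2.178, a3=4.491, a4=2.052, a5=3.744, a0=17.591; τ=−ln(0.8925)/17.591=0.006 → t=0.689; u2·a0=0.5328·17.591=9.372; a1+a2=7.304 < 9.372 ≤ a1+…+a3=11.795 → R3 fires; G=8 C=0 Y=6 B=13
Draw 15: a1=6.058, a2=0.000, a3=0.000, a4=0.000, a5=3.328, a0=9.386; τ=−ln(0.5222)/9.386=0.069 → t=0.759 > T=0.74: stop.
At T=0.74: G=8 C=0 Y=6 B=13; the largest is B.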